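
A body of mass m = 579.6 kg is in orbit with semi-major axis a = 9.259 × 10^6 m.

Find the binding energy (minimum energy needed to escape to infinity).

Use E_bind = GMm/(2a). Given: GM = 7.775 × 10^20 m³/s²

Total orbital energy is E = −GMm/(2a); binding energy is E_bind = −E = GMm/(2a).
E_bind = 7.775e+20 · 579.6 / (2 · 9.259e+06) J ≈ 2.434e+16 J = 24.34 PJ.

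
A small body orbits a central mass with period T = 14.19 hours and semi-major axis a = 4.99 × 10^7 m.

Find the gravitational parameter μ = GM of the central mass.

Convert to SI: T = 14.19 hours = 51084 s.
GM = 4π² · a³ / T².
GM = 4π² · (4.99e+07)³ / (51084)² m³/s² ≈ 1.88e+15 m³/s² = 1.88 × 10^15 m³/s².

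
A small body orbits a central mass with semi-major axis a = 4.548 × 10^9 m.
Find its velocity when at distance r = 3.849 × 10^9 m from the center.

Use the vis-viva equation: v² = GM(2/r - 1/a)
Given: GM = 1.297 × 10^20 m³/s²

Vis-viva: v = √(GM · (2/r − 1/a)).
2/r − 1/a = 2/3.849e+09 − 1/4.548e+09 = 2.99739e-10 m⁻¹.
v = √(1.297e+20 · 2.99739e-10) m/s ≈ 1.972e+05 m/s = 197.2 km/s.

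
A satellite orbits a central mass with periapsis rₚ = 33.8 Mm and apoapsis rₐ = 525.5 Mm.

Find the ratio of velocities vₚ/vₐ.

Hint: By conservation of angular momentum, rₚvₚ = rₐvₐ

Convert to SI: rₚ = 33.8 Mm = 3.38e+07 m; rₐ = 525.5 Mm = 5.255e+08 m.
Conservation of angular momentum gives rₚvₚ = rₐvₐ, so vₚ/vₐ = rₐ/rₚ.
vₚ/vₐ = 5.255e+08 / 3.38e+07 ≈ 15.55.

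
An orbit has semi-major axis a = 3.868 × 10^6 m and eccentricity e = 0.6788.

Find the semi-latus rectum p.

p = a (1 − e²).
p = 3.868e+06 · (1 − (0.6788)²) = 3.868e+06 · 0.539231 ≈ 2.086e+06 m = 2.086 × 10^6 m.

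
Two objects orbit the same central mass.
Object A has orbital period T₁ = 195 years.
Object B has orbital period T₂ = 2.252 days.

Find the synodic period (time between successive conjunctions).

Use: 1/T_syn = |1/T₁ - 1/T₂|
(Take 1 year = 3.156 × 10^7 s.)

Convert to SI: T₁ = 195 years = 6.1542e+09 s; T₂ = 2.252 days = 194573 s.
T_syn = |T₁ · T₂ / (T₁ − T₂)|.
T_syn = |6.1542e+09 · 194573 / (6.1542e+09 − 194573)| s ≈ 1.946e+05 s = 2.252 days.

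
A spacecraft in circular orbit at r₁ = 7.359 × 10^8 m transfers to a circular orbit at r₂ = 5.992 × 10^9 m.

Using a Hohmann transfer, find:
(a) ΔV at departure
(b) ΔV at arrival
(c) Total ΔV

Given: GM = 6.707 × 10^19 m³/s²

Transfer semi-major axis: a_t = (r₁ + r₂)/2 = (7.359e+08 + 5.992e+09)/2 = 3.36395e+09 m.
Circular speeds: v₁ = √(GM/r₁) = 301894 m/s, v₂ = √(GM/r₂) = 105798 m/s.
Transfer speeds (vis-viva v² = GM(2/r − 1/a_t)): v₁ᵗ = 402917 m/s, v₂ᵗ = 49483.8 m/s.
(a) ΔV₁ = |v₁ᵗ − v₁| ≈ 1.01e+05 m/s = 101 km/s.
(b) ΔV₂ = |v₂ − v₂ᵗ| ≈ 5.631e+04 m/s = 56.31 km/s.
(c) ΔV_total = ΔV₁ + ΔV₂ ≈ 1.573e+05 m/s = 157.3 km/s.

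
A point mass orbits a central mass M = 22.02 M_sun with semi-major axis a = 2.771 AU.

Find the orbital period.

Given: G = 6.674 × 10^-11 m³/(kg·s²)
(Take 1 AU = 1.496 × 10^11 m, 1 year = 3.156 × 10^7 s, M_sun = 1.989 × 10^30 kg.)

Convert to SI: a = 2.771 AU = 4.14542e+11 m; M = 22.02 M_sun = 4.37978e+31 kg.
GM = G · M = 6.674e-11 · 4.37978e+31 = 2.92306e+21 m³/s².
Kepler's third law: T = 2π √(a³ / GM).
Substituting a = 4.14542e+11 m and GM = 2.92306e+21 m³/s²:
T = 2π √((4.14542e+11)³ / 2.92306e+21) s
T ≈ 3.102e+07 s = 0.9828 years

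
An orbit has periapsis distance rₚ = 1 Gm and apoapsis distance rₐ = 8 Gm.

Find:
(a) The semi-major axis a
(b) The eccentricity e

Convert to SI: rₚ = 1 Gm = 1e+09 m; rₐ = 8 Gm = 8e+09 m.
(a) a = (rₚ + rₐ) / 2 = (1e+09 + 8e+09) / 2 ≈ 4.5e+09 m = 4.5 Gm.
(b) e = (rₐ − rₚ) / (rₐ + rₚ) = (8e+09 − 1e+09) / (8e+09 + 1e+09) ≈ 0.7778.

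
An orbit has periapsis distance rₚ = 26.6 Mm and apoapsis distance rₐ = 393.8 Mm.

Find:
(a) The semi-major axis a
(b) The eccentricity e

Convert to SI: rₚ = 26.6 Mm = 2.66e+07 m; rₐ = 393.8 Mm = 3.938e+08 m.
(a) a = (rₚ + rₐ) / 2 = (2.66e+07 + 3.938e+08) / 2 ≈ 2.102e+08 m = 210.2 Mm.
(b) e = (rₐ − rₚ) / (rₐ + rₚ) = (3.938e+08 − 2.66e+07) / (3.938e+08 + 2.66e+07) ≈ 0.8735.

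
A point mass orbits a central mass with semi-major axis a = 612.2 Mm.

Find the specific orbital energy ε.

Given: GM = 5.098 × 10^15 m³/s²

Convert to SI: a = 612.2 Mm = 6.122e+08 m.
ε = −GM / (2a).
ε = −5.098e+15 / (2 · 6.122e+08) J/kg ≈ -4.164e+06 J/kg = -4.164 MJ/kg.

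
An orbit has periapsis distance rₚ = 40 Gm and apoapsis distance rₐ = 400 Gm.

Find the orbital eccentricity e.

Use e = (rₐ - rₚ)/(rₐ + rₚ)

Convert to SI: rₚ = 40 Gm = 4e+10 m; rₐ = 400 Gm = 4e+11 m.
e = (rₐ − rₚ) / (rₐ + rₚ).
e = (4e+11 − 4e+10) / (4e+11 + 4e+10) = 3.6e+11 / 4.4e+11 ≈ 0.8182.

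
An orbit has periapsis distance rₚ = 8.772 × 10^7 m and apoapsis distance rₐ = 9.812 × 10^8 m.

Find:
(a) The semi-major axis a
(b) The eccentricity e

(a) a = (rₚ + rₐ) / 2 = (8.772e+07 + 9.812e+08) / 2 ≈ 5.345e+08 m = 5.345 × 10^8 m.
(b) e = (rₐ − rₚ) / (rₐ + rₚ) = (9.812e+08 − 8.772e+07) / (9.812e+08 + 8.772e+07) ≈ 0.8359.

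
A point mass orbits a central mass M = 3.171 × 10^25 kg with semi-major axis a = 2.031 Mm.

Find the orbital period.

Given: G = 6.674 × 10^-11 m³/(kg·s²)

Convert to SI: a = 2.031 Mm = 2.031e+06 m.
GM = G · M = 6.674e-11 · 3.171e+25 = 2.11633e+15 m³/s².
Kepler's third law: T = 2π √(a³ / GM).
Substituting a = 2.031e+06 m and GM = 2.11633e+15 m³/s²:
T = 2π √((2.031e+06)³ / 2.11633e+15) s
T ≈ 395.3 s = 6.589 minutes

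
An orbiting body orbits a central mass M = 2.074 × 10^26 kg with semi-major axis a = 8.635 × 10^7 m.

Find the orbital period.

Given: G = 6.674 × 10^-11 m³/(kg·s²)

GM = G · M = 6.674e-11 · 2.074e+26 = 1.38419e+16 m³/s².
Kepler's third law: T = 2π √(a³ / GM).
Substituting a = 8.635e+07 m and GM = 1.38419e+16 m³/s²:
T = 2π √((8.635e+07)³ / 1.38419e+16) s
T ≈ 4.285e+04 s = 11.9 hours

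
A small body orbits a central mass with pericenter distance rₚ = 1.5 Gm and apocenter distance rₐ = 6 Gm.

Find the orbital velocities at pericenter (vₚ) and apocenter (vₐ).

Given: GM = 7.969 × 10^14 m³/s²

Convert to SI: rₚ = 1.5 Gm = 1.5e+09 m; rₐ = 6 Gm = 6e+09 m.
Use the vis-viva equation v² = GM(2/r − 1/a) with a = (rₚ + rₐ)/2 = (1.5e+09 + 6e+09)/2 = 3.75e+09 m.
vₚ = √(GM · (2/rₚ − 1/a)) = √(7.969e+14 · (2/1.5e+09 − 1/3.75e+09)) m/s ≈ 922 m/s = 922 m/s.
vₐ = √(GM · (2/rₐ − 1/a)) = √(7.969e+14 · (2/6e+09 − 1/3.75e+09)) m/s ≈ 230.5 m/s = 230.5 m/s.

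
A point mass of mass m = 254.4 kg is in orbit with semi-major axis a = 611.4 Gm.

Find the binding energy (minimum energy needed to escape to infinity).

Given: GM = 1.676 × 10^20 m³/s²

Convert to SI: a = 611.4 Gm = 6.114e+11 m.
Total orbital energy is E = −GMm/(2a); binding energy is E_bind = −E = GMm/(2a).
E_bind = 1.676e+20 · 254.4 / (2 · 6.114e+11) J ≈ 3.487e+10 J = 34.87 GJ.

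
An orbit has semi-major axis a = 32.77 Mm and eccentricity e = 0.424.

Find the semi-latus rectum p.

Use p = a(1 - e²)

Convert to SI: a = 32.77 Mm = 3.277e+07 m.
p = a (1 − e²).
p = 3.277e+07 · (1 − (0.424)²) = 3.277e+07 · 0.820224 ≈ 2.688e+07 m = 26.88 Mm.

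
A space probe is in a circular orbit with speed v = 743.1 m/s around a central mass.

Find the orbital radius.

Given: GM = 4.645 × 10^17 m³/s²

For a circular orbit, v² = GM / r, so r = GM / v².
r = 4.645e+17 / (743.1)² m ≈ 8.412e+11 m = 8.412 × 10^11 m.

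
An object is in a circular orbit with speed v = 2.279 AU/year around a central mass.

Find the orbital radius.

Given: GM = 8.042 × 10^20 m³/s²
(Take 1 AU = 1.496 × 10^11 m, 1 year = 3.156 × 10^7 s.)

Convert to SI: v = 2.279 AU/year = 10802.9 m/s.
For a circular orbit, v² = GM / r, so r = GM / v².
r = 8.042e+20 / (10802.9)² m ≈ 6.891e+12 m = 46.06 AU.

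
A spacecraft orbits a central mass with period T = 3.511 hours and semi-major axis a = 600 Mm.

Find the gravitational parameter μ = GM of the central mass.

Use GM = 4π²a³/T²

Convert to SI: T = 3.511 hours = 12639.6 s; a = 600 Mm = 6e+08 m.
GM = 4π² · a³ / T².
GM = 4π² · (6e+08)³ / (12639.6)² m³/s² ≈ 5.338e+19 m³/s² = 5.338 × 10^19 m³/s².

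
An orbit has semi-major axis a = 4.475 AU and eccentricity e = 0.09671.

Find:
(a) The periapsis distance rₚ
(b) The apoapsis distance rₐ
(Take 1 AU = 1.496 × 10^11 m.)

Convert to SI: a = 4.475 AU = 6.6946e+11 m.
(a) rₚ = a(1 − e) = 6.6946e+11 · (1 − 0.09671) = 6.6946e+11 · 0.90329 ≈ 6.047e+11 m = 4.042 AU.
(b) rₐ = a(1 + e) = 6.6946e+11 · (1 + 0.09671) = 6.6946e+11 · 1.09671 ≈ 7.342e+11 m = 4.908 AU.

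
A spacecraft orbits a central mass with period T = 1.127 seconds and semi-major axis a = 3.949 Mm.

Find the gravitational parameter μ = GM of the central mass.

Convert to SI: a = 3.949 Mm = 3.949e+06 m.
GM = 4π² · a³ / T².
GM = 4π² · (3.949e+06)³ / (1.127)² m³/s² ≈ 1.914e+21 m³/s² = 1.914 × 10^21 m³/s².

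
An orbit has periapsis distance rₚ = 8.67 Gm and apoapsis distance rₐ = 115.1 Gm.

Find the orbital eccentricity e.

Convert to SI: rₚ = 8.67 Gm = 8.67e+09 m; rₐ = 115.1 Gm = 1.151e+11 m.
e = (rₐ − rₚ) / (rₐ + rₚ).
e = (1.151e+11 − 8.67e+09) / (1.151e+11 + 8.67e+09) = 1.0643e+11 / 1.2377e+11 ≈ 0.8599.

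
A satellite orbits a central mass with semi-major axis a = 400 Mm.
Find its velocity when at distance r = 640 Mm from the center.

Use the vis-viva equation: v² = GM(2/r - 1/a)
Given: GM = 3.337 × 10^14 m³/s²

Convert to SI: a = 400 Mm = 4e+08 m; r = 640 Mm = 6.4e+08 m.
Vis-viva: v = √(GM · (2/r − 1/a)).
2/r − 1/a = 2/6.4e+08 − 1/4e+08 = 6.25e-10 m⁻¹.
v = √(3.337e+14 · 6.25e-10) m/s ≈ 456.7 m/s = 456.7 m/s.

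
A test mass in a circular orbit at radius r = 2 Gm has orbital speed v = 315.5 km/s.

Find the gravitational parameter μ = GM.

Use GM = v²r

Convert to SI: r = 2 Gm = 2e+09 m; v = 315.5 km/s = 315500 m/s.
For a circular orbit v² = GM/r, so GM = v² · r.
GM = (315500)² · 2e+09 m³/s² ≈ 1.991e+20 m³/s² = 1.991 × 10^20 m³/s².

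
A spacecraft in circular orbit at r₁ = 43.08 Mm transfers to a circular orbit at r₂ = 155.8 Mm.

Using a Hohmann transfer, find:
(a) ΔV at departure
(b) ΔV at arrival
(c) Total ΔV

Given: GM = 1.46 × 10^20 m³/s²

Convert to SI: r₁ = 43.08 Mm = 4.308e+07 m; r₂ = 155.8 Mm = 1.558e+08 m.
Transfer semi-major axis: a_t = (r₁ + r₂)/2 = (4.308e+07 + 1.558e+08)/2 = 9.944e+07 m.
Circular speeds: v₁ = √(GM/r₁) = 1.84094e+06 m/s, v₂ = √(GM/r₂) = 968039 m/s.
Transfer speeds (vis-viva v² = GM(2/r − 1/a_t)): v₁ᵗ = 2.30431e+06 m/s, v₂ᵗ = 637162 m/s.
(a) ΔV₁ = |v₁ᵗ − v₁| ≈ 4.634e+05 m/s = 463.4 km/s.
(b) ΔV₂ = |v₂ − v₂ᵗ| ≈ 3.309e+05 m/s = 330.9 km/s.
(c) ΔV_total = ΔV₁ + ΔV₂ ≈ 7.943e+05 m/s = 794.3 km/s.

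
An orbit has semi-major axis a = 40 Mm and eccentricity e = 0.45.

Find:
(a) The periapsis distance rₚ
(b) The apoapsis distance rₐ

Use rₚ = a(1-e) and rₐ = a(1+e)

Convert to SI: a = 40 Mm = 4e+07 m.
(a) rₚ = a(1 − e) = 4e+07 · (1 − 0.45) = 4e+07 · 0.55 ≈ 2.2e+07 m = 22 Mm.
(b) rₐ = a(1 + e) = 4e+07 · (1 + 0.45) = 4e+07 · 1.45 ≈ 5.8e+07 m = 58 Mm.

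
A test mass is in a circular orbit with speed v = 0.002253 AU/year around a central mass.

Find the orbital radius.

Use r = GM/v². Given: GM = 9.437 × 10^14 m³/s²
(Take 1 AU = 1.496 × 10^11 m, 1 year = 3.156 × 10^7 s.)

Convert to SI: v = 0.002253 AU/year = 10.6796 m/s.
For a circular orbit, v² = GM / r, so r = GM / v².
r = 9.437e+14 / (10.6796)² m ≈ 8.274e+12 m = 55.31 AU.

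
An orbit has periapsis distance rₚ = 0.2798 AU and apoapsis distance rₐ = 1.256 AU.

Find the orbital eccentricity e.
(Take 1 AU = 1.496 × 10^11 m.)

Convert to SI: rₚ = 0.2798 AU = 4.18581e+10 m; rₐ = 1.256 AU = 1.87898e+11 m.
e = (rₐ − rₚ) / (rₐ + rₚ).
e = (1.87898e+11 − 4.18581e+10) / (1.87898e+11 + 4.18581e+10) = 1.4604e+11 / 2.29756e+11 ≈ 0.6356.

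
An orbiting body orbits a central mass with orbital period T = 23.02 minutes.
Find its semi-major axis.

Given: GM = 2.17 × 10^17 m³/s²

Convert to SI: T = 23.02 minutes = 1381.2 s.
Invert Kepler's third law: a = (GM · T² / (4π²))^(1/3).
Substituting T = 1381.2 s and GM = 2.17e+17 m³/s²:
a = (2.17e+17 · (1381.2)² / (4π²))^(1/3) m
a ≈ 2.189e+07 m = 21.89 Mm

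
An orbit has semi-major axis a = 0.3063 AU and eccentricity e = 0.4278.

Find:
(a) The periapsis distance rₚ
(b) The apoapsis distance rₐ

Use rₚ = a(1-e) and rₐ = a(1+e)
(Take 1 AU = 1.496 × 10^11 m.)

Convert to SI: a = 0.3063 AU = 4.58225e+10 m.
(a) rₚ = a(1 − e) = 4.58225e+10 · (1 − 0.4278) = 4.58225e+10 · 0.5722 ≈ 2.622e+10 m = 0.1753 AU.
(b) rₐ = a(1 + e) = 4.58225e+10 · (1 + 0.4278) = 4.58225e+10 · 1.4278 ≈ 6.543e+10 m = 0.4373 AU.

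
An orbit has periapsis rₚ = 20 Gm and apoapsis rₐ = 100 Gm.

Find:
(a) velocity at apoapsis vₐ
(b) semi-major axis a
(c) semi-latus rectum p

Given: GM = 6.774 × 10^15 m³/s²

Convert to SI: rₚ = 20 Gm = 2e+10 m; rₐ = 100 Gm = 1e+11 m.
(a) With a = (rₚ + rₐ)/2 = 6e+10 m, vₐ = √(GM (2/rₐ − 1/a)) = √(6.774e+15 · (2/1e+11 − 1/6e+10)) m/s ≈ 150.3 m/s
(b) a = (rₚ + rₐ)/2 = (2e+10 + 1e+11)/2 ≈ 6e+10 m
(c) From a = (rₚ + rₐ)/2 = 6e+10 m and e = (rₐ − rₚ)/(rₐ + rₚ) = 0.666667, p = a(1 − e²) = 6e+10 · (1 − (0.666667)²) ≈ 3.333e+10 m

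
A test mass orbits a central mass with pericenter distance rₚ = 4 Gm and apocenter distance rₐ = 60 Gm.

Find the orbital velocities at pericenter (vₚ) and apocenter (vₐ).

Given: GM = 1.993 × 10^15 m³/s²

Convert to SI: rₚ = 4 Gm = 4e+09 m; rₐ = 60 Gm = 6e+10 m.
Use the vis-viva equation v² = GM(2/r − 1/a) with a = (rₚ + rₐ)/2 = (4e+09 + 6e+10)/2 = 3.2e+10 m.
vₚ = √(GM · (2/rₚ − 1/a)) = √(1.993e+15 · (2/4e+09 − 1/3.2e+10)) m/s ≈ 966.5 m/s = 966.5 m/s.
vₐ = √(GM · (2/rₐ − 1/a)) = √(1.993e+15 · (2/6e+10 − 1/3.2e+10)) m/s ≈ 64.44 m/s = 64.44 m/s.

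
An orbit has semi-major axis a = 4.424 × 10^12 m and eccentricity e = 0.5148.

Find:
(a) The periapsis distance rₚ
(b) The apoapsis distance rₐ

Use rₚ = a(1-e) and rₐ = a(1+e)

(a) rₚ = a(1 − e) = 4.424e+12 · (1 − 0.5148) = 4.424e+12 · 0.4852 ≈ 2.147e+12 m = 2.147 × 10^12 m.
(b) rₐ = a(1 + e) = 4.424e+12 · (1 + 0.5148) = 4.424e+12 · 1.5148 ≈ 6.701e+12 m = 6.701 × 10^12 m.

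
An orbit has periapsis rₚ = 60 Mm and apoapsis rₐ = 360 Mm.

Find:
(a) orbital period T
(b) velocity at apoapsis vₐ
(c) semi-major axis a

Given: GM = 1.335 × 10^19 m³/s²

Convert to SI: rₚ = 60 Mm = 6e+07 m; rₐ = 360 Mm = 3.6e+08 m.
(a) With a = (rₚ + rₐ)/2 = 2.1e+08 m, T = 2π √(a³/GM) = 2π √((2.1e+08)³/1.335e+19) s ≈ 5233 s
(b) With a = (rₚ + rₐ)/2 = 2.1e+08 m, vₐ = √(GM (2/rₐ − 1/a)) = √(1.335e+19 · (2/3.6e+08 − 1/2.1e+08)) m/s ≈ 1.029e+05 m/s
(c) a = (rₚ + rₐ)/2 = (6e+07 + 3.6e+08)/2 ≈ 2.1e+08 m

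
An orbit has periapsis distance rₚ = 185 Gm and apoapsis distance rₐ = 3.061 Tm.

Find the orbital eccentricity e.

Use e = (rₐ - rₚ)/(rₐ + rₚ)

Convert to SI: rₚ = 185 Gm = 1.85e+11 m; rₐ = 3.061 Tm = 3.061e+12 m.
e = (rₐ − rₚ) / (rₐ + rₚ).
e = (3.061e+12 − 1.85e+11) / (3.061e+12 + 1.85e+11) = 2.876e+12 / 3.246e+12 ≈ 0.886.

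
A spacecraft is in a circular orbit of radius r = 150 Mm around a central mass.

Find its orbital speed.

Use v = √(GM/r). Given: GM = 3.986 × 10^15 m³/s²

Convert to SI: r = 150 Mm = 1.5e+08 m.
For a circular orbit, gravity supplies the centripetal force, so v = √(GM / r).
v = √(3.986e+15 / 1.5e+08) m/s ≈ 5155 m/s = 5.155 km/s.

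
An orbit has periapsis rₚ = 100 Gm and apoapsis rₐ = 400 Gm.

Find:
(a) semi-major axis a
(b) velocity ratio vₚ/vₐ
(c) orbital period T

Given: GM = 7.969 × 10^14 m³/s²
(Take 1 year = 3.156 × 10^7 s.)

Convert to SI: rₚ = 100 Gm = 1e+11 m; rₐ = 400 Gm = 4e+11 m.
(a) a = (rₚ + rₐ)/2 = (1e+11 + 4e+11)/2 ≈ 2.5e+11 m
(b) Conservation of angular momentum (rₚvₚ = rₐvₐ) gives vₚ/vₐ = rₐ/rₚ = 4e+11/1e+11 ≈ 4
(c) With a = (rₚ + rₐ)/2 = 2.5e+11 m, T = 2π √(a³/GM) = 2π √((2.5e+11)³/7.969e+14) s ≈ 2.782e+10 s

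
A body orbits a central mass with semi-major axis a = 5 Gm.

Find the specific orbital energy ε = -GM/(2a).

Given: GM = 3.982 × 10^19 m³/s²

Convert to SI: a = 5 Gm = 5e+09 m.
ε = −GM / (2a).
ε = −3.982e+19 / (2 · 5e+09) J/kg ≈ -3.982e+09 J/kg = -3.982 GJ/kg.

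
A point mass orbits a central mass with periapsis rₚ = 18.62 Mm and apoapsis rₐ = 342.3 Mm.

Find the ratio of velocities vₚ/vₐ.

Convert to SI: rₚ = 18.62 Mm = 1.862e+07 m; rₐ = 342.3 Mm = 3.423e+08 m.
Conservation of angular momentum gives rₚvₚ = rₐvₐ, so vₚ/vₐ = rₐ/rₚ.
vₚ/vₐ = 3.423e+08 / 1.862e+07 ≈ 18.38.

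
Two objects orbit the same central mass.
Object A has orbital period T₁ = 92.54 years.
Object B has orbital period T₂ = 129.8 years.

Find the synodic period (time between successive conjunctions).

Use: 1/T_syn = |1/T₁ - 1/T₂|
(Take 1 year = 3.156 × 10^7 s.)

Convert to SI: T₁ = 92.54 years = 2.92056e+09 s; T₂ = 129.8 years = 4.09649e+09 s.
T_syn = |T₁ · T₂ / (T₁ − T₂)|.
T_syn = |2.92056e+09 · 4.09649e+09 / (2.92056e+09 − 4.09649e+09)| s ≈ 1.017e+10 s = 322.4 years.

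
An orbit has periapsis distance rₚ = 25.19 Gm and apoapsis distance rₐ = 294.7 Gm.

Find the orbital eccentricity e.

Convert to SI: rₚ = 25.19 Gm = 2.519e+10 m; rₐ = 294.7 Gm = 2.947e+11 m.
e = (rₐ − rₚ) / (rₐ + rₚ).
e = (2.947e+11 − 2.519e+10) / (2.947e+11 + 2.519e+10) = 2.6951e+11 / 3.1989e+11 ≈ 0.8425.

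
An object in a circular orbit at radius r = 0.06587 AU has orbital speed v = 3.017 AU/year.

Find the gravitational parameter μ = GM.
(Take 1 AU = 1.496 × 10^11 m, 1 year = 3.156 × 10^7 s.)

Convert to SI: r = 0.06587 AU = 9.85415e+09 m; v = 3.017 AU/year = 14301.1 m/s.
For a circular orbit v² = GM/r, so GM = v² · r.
GM = (14301.1)² · 9.85415e+09 m³/s² ≈ 2.015e+18 m³/s² = 2.015 × 10^18 m³/s².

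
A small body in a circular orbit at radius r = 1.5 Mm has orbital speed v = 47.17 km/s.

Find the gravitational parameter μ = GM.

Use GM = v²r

Convert to SI: r = 1.5 Mm = 1.5e+06 m; v = 47.17 km/s = 47170 m/s.
For a circular orbit v² = GM/r, so GM = v² · r.
GM = (47170)² · 1.5e+06 m³/s² ≈ 3.338e+15 m³/s² = 3.338 × 10^15 m³/s².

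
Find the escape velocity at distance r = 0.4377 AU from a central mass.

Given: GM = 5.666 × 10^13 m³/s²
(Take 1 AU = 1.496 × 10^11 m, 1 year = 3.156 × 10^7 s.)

Convert to SI: r = 0.4377 AU = 6.54799e+10 m.
Escape velocity comes from setting total energy to zero: ½v² − GM/r = 0 ⇒ v_esc = √(2GM / r).
v_esc = √(2 · 5.666e+13 / 6.54799e+10) m/s ≈ 41.6 m/s = 0.008776 AU/year.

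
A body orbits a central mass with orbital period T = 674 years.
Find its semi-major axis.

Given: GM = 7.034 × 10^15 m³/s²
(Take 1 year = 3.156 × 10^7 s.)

Convert to SI: T = 674 years = 2.12714e+10 s.
Invert Kepler's third law: a = (GM · T² / (4π²))^(1/3).
Substituting T = 2.12714e+10 s and GM = 7.034e+15 m³/s²:
a = (7.034e+15 · (2.12714e+10)² / (4π²))^(1/3) m
a ≈ 4.32e+11 m = 432 Gm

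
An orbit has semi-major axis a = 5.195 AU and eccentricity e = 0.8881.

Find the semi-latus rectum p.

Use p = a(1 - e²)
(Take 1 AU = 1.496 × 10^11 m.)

Convert to SI: a = 5.195 AU = 7.77172e+11 m.
p = a (1 − e²).
p = 7.77172e+11 · (1 − (0.8881)²) = 7.77172e+11 · 0.211278 ≈ 1.642e+11 m = 1.098 AU.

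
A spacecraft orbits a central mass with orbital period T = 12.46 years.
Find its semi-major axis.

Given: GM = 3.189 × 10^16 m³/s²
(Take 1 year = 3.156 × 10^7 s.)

Convert to SI: T = 12.46 years = 3.93238e+08 s.
Invert Kepler's third law: a = (GM · T² / (4π²))^(1/3).
Substituting T = 3.93238e+08 s and GM = 3.189e+16 m³/s²:
a = (3.189e+16 · (3.93238e+08)² / (4π²))^(1/3) m
a ≈ 4.999e+10 m = 49.99 Gm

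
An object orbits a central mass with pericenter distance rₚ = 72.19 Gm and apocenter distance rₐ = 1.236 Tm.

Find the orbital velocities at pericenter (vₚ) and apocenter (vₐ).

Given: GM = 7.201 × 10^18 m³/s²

Convert to SI: rₚ = 72.19 Gm = 7.219e+10 m; rₐ = 1.236 Tm = 1.236e+12 m.
Use the vis-viva equation v² = GM(2/r − 1/a) with a = (rₚ + rₐ)/2 = (7.219e+10 + 1.236e+12)/2 = 6.54095e+11 m.
vₚ = √(GM · (2/rₚ − 1/a)) = √(7.201e+18 · (2/7.219e+10 − 1/6.54095e+11)) m/s ≈ 1.373e+04 m/s = 13.73 km/s.
vₐ = √(GM · (2/rₐ − 1/a)) = √(7.201e+18 · (2/1.236e+12 − 1/6.54095e+11)) m/s ≈ 801.9 m/s = 801.9 m/s.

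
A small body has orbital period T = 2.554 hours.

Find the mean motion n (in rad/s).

Convert to SI: T = 2.554 hours = 9194.4 s.
n = 2π / T.
n = 2π / 9194.4 s ≈ 0.0006834 rad/s.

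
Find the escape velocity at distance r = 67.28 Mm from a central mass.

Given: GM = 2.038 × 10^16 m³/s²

Convert to SI: r = 67.28 Mm = 6.728e+07 m.
Escape velocity comes from setting total energy to zero: ½v² − GM/r = 0 ⇒ v_esc = √(2GM / r).
v_esc = √(2 · 2.038e+16 / 6.728e+07) m/s ≈ 2.461e+04 m/s = 24.61 km/s.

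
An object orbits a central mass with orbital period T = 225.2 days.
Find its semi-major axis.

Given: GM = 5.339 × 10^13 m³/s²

Convert to SI: T = 225.2 days = 1.94573e+07 s.
Invert Kepler's third law: a = (GM · T² / (4π²))^(1/3).
Substituting T = 1.94573e+07 s and GM = 5.339e+13 m³/s²:
a = (5.339e+13 · (1.94573e+07)² / (4π²))^(1/3) m
a ≈ 8e+08 m = 800 Mm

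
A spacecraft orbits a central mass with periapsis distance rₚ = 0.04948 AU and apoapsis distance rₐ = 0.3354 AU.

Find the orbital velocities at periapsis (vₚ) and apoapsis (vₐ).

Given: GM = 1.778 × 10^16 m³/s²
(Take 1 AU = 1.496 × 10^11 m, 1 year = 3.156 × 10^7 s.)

Convert to SI: rₚ = 0.04948 AU = 7.40221e+09 m; rₐ = 0.3354 AU = 5.01758e+10 m.
Use the vis-viva equation v² = GM(2/r − 1/a) with a = (rₚ + rₐ)/2 = (7.40221e+09 + 5.01758e+10)/2 = 2.8789e+10 m.
vₚ = √(GM · (2/rₚ − 1/a)) = √(1.778e+16 · (2/7.40221e+09 − 1/2.8789e+10)) m/s ≈ 2046 m/s = 0.4316 AU/year.
vₐ = √(GM · (2/rₐ − 1/a)) = √(1.778e+16 · (2/5.01758e+10 − 1/2.8789e+10)) m/s ≈ 301.8 m/s = 0.06368 AU/year.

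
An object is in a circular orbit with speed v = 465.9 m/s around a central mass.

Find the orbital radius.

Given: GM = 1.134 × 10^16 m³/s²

For a circular orbit, v² = GM / r, so r = GM / v².
r = 1.134e+16 / (465.9)² m ≈ 5.224e+10 m = 52.24 Gm.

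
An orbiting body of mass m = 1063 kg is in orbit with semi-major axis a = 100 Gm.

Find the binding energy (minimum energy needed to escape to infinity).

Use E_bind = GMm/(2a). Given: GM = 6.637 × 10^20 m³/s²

Convert to SI: a = 100 Gm = 1e+11 m.
Total orbital energy is E = −GMm/(2a); binding energy is E_bind = −E = GMm/(2a).
E_bind = 6.637e+20 · 1063 / (2 · 1e+11) J ≈ 3.528e+12 J = 3.528 TJ.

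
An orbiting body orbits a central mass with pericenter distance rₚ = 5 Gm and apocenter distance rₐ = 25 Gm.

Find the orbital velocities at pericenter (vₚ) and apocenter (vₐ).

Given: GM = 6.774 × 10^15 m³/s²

Convert to SI: rₚ = 5 Gm = 5e+09 m; rₐ = 25 Gm = 2.5e+10 m.
Use the vis-viva equation v² = GM(2/r − 1/a) with a = (rₚ + rₐ)/2 = (5e+09 + 2.5e+10)/2 = 1.5e+10 m.
vₚ = √(GM · (2/rₚ − 1/a)) = √(6.774e+15 · (2/5e+09 − 1/1.5e+10)) m/s ≈ 1503 m/s = 1.503 km/s.
vₐ = √(GM · (2/rₐ − 1/a)) = √(6.774e+15 · (2/2.5e+10 − 1/1.5e+10)) m/s ≈ 300.5 m/s = 300.5 m/s.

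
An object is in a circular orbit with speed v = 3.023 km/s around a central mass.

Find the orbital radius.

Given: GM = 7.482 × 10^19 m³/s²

Convert to SI: v = 3.023 km/s = 3023 m/s.
For a circular orbit, v² = GM / r, so r = GM / v².
r = 7.482e+19 / (3023)² m ≈ 8.187e+12 m = 8.187 Tm.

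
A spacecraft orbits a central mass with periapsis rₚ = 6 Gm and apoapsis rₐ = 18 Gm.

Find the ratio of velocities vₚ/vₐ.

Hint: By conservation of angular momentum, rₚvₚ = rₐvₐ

Convert to SI: rₚ = 6 Gm = 6e+09 m; rₐ = 18 Gm = 1.8e+10 m.
Conservation of angular momentum gives rₚvₚ = rₐvₐ, so vₚ/vₐ = rₐ/rₚ.
vₚ/vₐ = 1.8e+10 / 6e+09 ≈ 3.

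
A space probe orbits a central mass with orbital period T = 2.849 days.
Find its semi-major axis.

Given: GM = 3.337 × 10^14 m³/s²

Convert to SI: T = 2.849 days = 246154 s.
Invert Kepler's third law: a = (GM · T² / (4π²))^(1/3).
Substituting T = 246154 s and GM = 3.337e+14 m³/s²:
a = (3.337e+14 · (246154)² / (4π²))^(1/3) m
a ≈ 8.001e+07 m = 80.01 Mm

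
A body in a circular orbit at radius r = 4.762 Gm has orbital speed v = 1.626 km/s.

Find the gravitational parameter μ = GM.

Convert to SI: r = 4.762 Gm = 4.762e+09 m; v = 1.626 km/s = 1626 m/s.
For a circular orbit v² = GM/r, so GM = v² · r.
GM = (1626)² · 4.762e+09 m³/s² ≈ 1.259e+16 m³/s² = 1.259 × 10^16 m³/s².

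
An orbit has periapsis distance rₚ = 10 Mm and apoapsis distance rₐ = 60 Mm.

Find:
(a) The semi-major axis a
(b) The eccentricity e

Convert to SI: rₚ = 10 Mm = 1e+07 m; rₐ = 60 Mm = 6e+07 m.
(a) a = (rₚ + rₐ) / 2 = (1e+07 + 6e+07) / 2 ≈ 3.5e+07 m = 35 Mm.
(b) e = (rₐ − rₚ) / (rₐ + rₚ) = (6e+07 − 1e+07) / (6e+07 + 1e+07) ≈ 0.7143.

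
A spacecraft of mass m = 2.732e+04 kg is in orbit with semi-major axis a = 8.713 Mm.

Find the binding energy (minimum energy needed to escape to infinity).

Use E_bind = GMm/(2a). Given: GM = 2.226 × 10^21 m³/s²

Convert to SI: a = 8.713 Mm = 8.713e+06 m.
Total orbital energy is E = −GMm/(2a); binding energy is E_bind = −E = GMm/(2a).
E_bind = 2.226e+21 · 2.732e+04 / (2 · 8.713e+06) J ≈ 3.49e+18 J = 3.49 EJ.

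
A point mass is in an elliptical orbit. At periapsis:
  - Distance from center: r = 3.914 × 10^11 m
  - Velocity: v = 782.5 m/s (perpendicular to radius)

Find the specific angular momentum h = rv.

With v perpendicular to r, h = r · v.
h = 3.914e+11 · 782.5 m²/s ≈ 3.063e+14 m²/s.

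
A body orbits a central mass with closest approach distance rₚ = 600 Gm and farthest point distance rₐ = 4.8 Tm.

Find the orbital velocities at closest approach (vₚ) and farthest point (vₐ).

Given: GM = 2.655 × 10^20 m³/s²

Convert to SI: rₚ = 600 Gm = 6e+11 m; rₐ = 4.8 Tm = 4.8e+12 m.
Use the vis-viva equation v² = GM(2/r − 1/a) with a = (rₚ + rₐ)/2 = (6e+11 + 4.8e+12)/2 = 2.7e+12 m.
vₚ = √(GM · (2/rₚ − 1/a)) = √(2.655e+20 · (2/6e+11 − 1/2.7e+12)) m/s ≈ 2.805e+04 m/s = 28.05 km/s.
vₐ = √(GM · (2/rₐ − 1/a)) = √(2.655e+20 · (2/4.8e+12 − 1/2.7e+12)) m/s ≈ 3506 m/s = 3.506 km/s.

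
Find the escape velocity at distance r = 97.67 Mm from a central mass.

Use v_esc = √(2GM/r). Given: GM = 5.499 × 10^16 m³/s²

Convert to SI: r = 97.67 Mm = 9.767e+07 m.
Escape velocity comes from setting total energy to zero: ½v² − GM/r = 0 ⇒ v_esc = √(2GM / r).
v_esc = √(2 · 5.499e+16 / 9.767e+07) m/s ≈ 3.356e+04 m/s = 33.56 km/s.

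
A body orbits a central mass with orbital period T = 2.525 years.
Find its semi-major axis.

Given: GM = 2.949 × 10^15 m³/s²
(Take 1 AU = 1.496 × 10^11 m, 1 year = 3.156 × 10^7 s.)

Convert to SI: T = 2.525 years = 7.9689e+07 s.
Invert Kepler's third law: a = (GM · T² / (4π²))^(1/3).
Substituting T = 7.9689e+07 s and GM = 2.949e+15 m³/s²:
a = (2.949e+15 · (7.9689e+07)² / (4π²))^(1/3) m
a ≈ 7.799e+09 m = 0.05213 AU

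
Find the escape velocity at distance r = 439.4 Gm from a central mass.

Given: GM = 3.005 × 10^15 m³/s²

Convert to SI: r = 439.4 Gm = 4.394e+11 m.
Escape velocity comes from setting total energy to zero: ½v² − GM/r = 0 ⇒ v_esc = √(2GM / r).
v_esc = √(2 · 3.005e+15 / 4.394e+11) m/s ≈ 117 m/s = 117 m/s.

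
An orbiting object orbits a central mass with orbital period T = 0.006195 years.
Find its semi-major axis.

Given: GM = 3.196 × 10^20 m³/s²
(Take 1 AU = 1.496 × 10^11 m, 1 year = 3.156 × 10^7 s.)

Convert to SI: T = 0.006195 years = 195514 s.
Invert Kepler's third law: a = (GM · T² / (4π²))^(1/3).
Substituting T = 195514 s and GM = 3.196e+20 m³/s²:
a = (3.196e+20 · (195514)² / (4π²))^(1/3) m
a ≈ 6.764e+09 m = 0.04521 AU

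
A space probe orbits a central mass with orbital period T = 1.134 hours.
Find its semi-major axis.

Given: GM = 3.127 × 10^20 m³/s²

Convert to SI: T = 1.134 hours = 4082.4 s.
Invert Kepler's third law: a = (GM · T² / (4π²))^(1/3).
Substituting T = 4082.4 s and GM = 3.127e+20 m³/s²:
a = (3.127e+20 · (4082.4)² / (4π²))^(1/3) m
a ≈ 5.092e+08 m = 509.2 Mm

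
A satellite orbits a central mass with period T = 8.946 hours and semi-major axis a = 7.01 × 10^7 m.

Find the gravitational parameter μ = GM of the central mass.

Convert to SI: T = 8.946 hours = 32205.6 s.
GM = 4π² · a³ / T².
GM = 4π² · (7.01e+07)³ / (32205.6)² m³/s² ≈ 1.311e+16 m³/s² = 1.311 × 10^16 m³/s².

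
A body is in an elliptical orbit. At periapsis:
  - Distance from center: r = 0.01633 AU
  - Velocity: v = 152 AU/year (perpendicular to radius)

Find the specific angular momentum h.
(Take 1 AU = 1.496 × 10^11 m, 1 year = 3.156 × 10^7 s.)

Convert to SI: r = 0.01633 AU = 2.44297e+09 m; v = 152 AU/year = 720507 m/s.
With v perpendicular to r, h = r · v.
h = 2.44297e+09 · 720507 m²/s ≈ 1.76e+15 m²/s.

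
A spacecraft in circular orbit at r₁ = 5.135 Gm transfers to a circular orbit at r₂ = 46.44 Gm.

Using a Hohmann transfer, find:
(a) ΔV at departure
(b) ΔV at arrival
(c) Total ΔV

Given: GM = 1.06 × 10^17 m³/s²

Convert to SI: r₁ = 5.135 Gm = 5.135e+09 m; r₂ = 46.44 Gm = 4.644e+10 m.
Transfer semi-major axis: a_t = (r₁ + r₂)/2 = (5.135e+09 + 4.644e+10)/2 = 2.57875e+10 m.
Circular speeds: v₁ = √(GM/r₁) = 4543.42 m/s, v₂ = √(GM/r₂) = 1510.8 m/s.
Transfer speeds (vis-viva v² = GM(2/r − 1/a_t)): v₁ᵗ = 6097.11 m/s, v₂ᵗ = 674.175 m/s.
(a) ΔV₁ = |v₁ᵗ − v₁| ≈ 1554 m/s = 1.554 km/s.
(b) ΔV₂ = |v₂ − v₂ᵗ| ≈ 836.6 m/s = 836.6 m/s.
(c) ΔV_total = ΔV₁ + ΔV₂ ≈ 2390 m/s = 2.39 km/s.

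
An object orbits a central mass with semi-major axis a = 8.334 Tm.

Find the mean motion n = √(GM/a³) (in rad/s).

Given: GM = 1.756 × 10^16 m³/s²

Convert to SI: a = 8.334 Tm = 8.334e+12 m.
n = √(GM / a³).
n = √(1.756e+16 / (8.334e+12)³) rad/s ≈ 5.508e-12 rad/s.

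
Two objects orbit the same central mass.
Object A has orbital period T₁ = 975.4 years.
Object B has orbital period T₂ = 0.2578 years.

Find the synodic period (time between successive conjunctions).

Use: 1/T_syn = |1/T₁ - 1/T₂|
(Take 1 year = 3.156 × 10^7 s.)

Convert to SI: T₁ = 975.4 years = 3.07836e+10 s; T₂ = 0.2578 years = 8.13617e+06 s.
T_syn = |T₁ · T₂ / (T₁ − T₂)|.
T_syn = |3.07836e+10 · 8.13617e+06 / (3.07836e+10 − 8.13617e+06)| s ≈ 8.138e+06 s = 0.2579 years.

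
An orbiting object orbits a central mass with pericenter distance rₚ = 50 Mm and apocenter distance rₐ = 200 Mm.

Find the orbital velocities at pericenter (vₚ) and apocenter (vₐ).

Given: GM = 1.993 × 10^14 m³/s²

Convert to SI: rₚ = 50 Mm = 5e+07 m; rₐ = 200 Mm = 2e+08 m.
Use the vis-viva equation v² = GM(2/r − 1/a) with a = (rₚ + rₐ)/2 = (5e+07 + 2e+08)/2 = 1.25e+08 m.
vₚ = √(GM · (2/rₚ − 1/a)) = √(1.993e+14 · (2/5e+07 − 1/1.25e+08)) m/s ≈ 2525 m/s = 2.525 km/s.
vₐ = √(GM · (2/rₐ − 1/a)) = √(1.993e+14 · (2/2e+08 − 1/1.25e+08)) m/s ≈ 631.3 m/s = 631.3 m/s.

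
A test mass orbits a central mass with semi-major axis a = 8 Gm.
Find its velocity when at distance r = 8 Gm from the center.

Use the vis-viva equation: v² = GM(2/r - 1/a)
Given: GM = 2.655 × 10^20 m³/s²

Convert to SI: a = 8 Gm = 8e+09 m; r = 8 Gm = 8e+09 m.
Vis-viva: v = √(GM · (2/r − 1/a)).
2/r − 1/a = 2/8e+09 − 1/8e+09 = 1.25e-10 m⁻¹.
v = √(2.655e+20 · 1.25e-10) m/s ≈ 1.822e+05 m/s = 182.2 km/s.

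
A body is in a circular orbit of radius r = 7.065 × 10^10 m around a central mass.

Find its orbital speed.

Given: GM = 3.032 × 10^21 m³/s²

For a circular orbit, gravity supplies the centripetal force, so v = √(GM / r).
v = √(3.032e+21 / 7.065e+10) m/s ≈ 2.072e+05 m/s = 207.2 km/s.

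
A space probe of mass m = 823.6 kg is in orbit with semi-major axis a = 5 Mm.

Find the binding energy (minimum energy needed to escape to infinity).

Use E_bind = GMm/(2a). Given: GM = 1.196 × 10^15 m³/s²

Convert to SI: a = 5 Mm = 5e+06 m.
Total orbital energy is E = −GMm/(2a); binding energy is E_bind = −E = GMm/(2a).
E_bind = 1.196e+15 · 823.6 / (2 · 5e+06) J ≈ 9.85e+10 J = 98.5 GJ.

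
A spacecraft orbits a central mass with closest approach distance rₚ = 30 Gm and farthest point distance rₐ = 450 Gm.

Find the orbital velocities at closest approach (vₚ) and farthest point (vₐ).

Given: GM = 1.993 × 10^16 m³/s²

Convert to SI: rₚ = 30 Gm = 3e+10 m; rₐ = 450 Gm = 4.5e+11 m.
Use the vis-viva equation v² = GM(2/r − 1/a) with a = (rₚ + rₐ)/2 = (3e+10 + 4.5e+11)/2 = 2.4e+11 m.
vₚ = √(GM · (2/rₚ − 1/a)) = √(1.993e+16 · (2/3e+10 − 1/2.4e+11)) m/s ≈ 1116 m/s = 1.116 km/s.
vₐ = √(GM · (2/rₐ − 1/a)) = √(1.993e+16 · (2/4.5e+11 − 1/2.4e+11)) m/s ≈ 74.41 m/s = 74.41 m/s.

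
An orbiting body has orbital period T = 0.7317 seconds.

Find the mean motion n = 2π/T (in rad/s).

n = 2π / T.
n = 2π / 0.7317 s ≈ 8.587 rad/s.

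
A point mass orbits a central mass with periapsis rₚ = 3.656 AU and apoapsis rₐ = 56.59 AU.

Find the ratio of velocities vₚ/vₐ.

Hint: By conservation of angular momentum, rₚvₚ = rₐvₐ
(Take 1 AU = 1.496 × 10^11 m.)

Convert to SI: rₚ = 3.656 AU = 5.46938e+11 m; rₐ = 56.59 AU = 8.46586e+12 m.
Conservation of angular momentum gives rₚvₚ = rₐvₐ, so vₚ/vₐ = rₐ/rₚ.
vₚ/vₐ = 8.46586e+12 / 5.46938e+11 ≈ 15.48.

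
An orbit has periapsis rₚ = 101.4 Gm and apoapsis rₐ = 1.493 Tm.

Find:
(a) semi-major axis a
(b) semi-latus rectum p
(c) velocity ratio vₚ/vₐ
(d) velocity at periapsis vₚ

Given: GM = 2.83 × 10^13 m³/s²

Convert to SI: rₚ = 101.4 Gm = 1.014e+11 m; rₐ = 1.493 Tm = 1.493e+12 m.
(a) a = (rₚ + rₐ)/2 = (1.014e+11 + 1.493e+12)/2 ≈ 7.972e+11 m
(b) From a = (rₚ + rₐ)/2 = 7.972e+11 m and e = (rₐ − rₚ)/(rₐ + rₚ) = 0.872805, p = a(1 − e²) = 7.972e+11 · (1 − (0.872805)²) ≈ 1.899e+11 m
(c) Conservation of angular momentum (rₚvₚ = rₐvₐ) gives vₚ/vₐ = rₐ/rₚ = 1.493e+12/1.014e+11 ≈ 14.72
(d) With a = (rₚ + rₐ)/2 = 7.972e+11 m, vₚ = √(GM (2/rₚ − 1/a)) = √(2.83e+13 · (2/1.014e+11 − 1/7.972e+11)) m/s ≈ 22.86 m/s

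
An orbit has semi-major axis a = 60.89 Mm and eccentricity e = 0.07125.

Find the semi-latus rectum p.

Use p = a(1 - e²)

Convert to SI: a = 60.89 Mm = 6.089e+07 m.
p = a (1 − e²).
p = 6.089e+07 · (1 − (0.07125)²) = 6.089e+07 · 0.994923 ≈ 6.058e+07 m = 60.58 Mm.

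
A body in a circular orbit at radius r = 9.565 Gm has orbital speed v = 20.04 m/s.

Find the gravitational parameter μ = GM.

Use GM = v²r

Convert to SI: r = 9.565 Gm = 9.565e+09 m.
For a circular orbit v² = GM/r, so GM = v² · r.
GM = (20.04)² · 9.565e+09 m³/s² ≈ 3.841e+12 m³/s² = 3.841 × 10^12 m³/s².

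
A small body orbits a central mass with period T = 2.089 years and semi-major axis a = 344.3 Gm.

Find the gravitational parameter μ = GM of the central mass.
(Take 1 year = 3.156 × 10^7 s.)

Convert to SI: T = 2.089 years = 6.59288e+07 s; a = 344.3 Gm = 3.443e+11 m.
GM = 4π² · a³ / T².
GM = 4π² · (3.443e+11)³ / (6.59288e+07)² m³/s² ≈ 3.707e+20 m³/s² = 3.707 × 10^20 m³/s².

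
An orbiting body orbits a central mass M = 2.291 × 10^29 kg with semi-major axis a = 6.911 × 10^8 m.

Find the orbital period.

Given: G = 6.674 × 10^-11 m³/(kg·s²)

GM = G · M = 6.674e-11 · 2.291e+29 = 1.52901e+19 m³/s².
Kepler's third law: T = 2π √(a³ / GM).
Substituting a = 6.911e+08 m and GM = 1.52901e+19 m³/s²:
T = 2π √((6.911e+08)³ / 1.52901e+19) s
T ≈ 2.919e+04 s = 8.109 hours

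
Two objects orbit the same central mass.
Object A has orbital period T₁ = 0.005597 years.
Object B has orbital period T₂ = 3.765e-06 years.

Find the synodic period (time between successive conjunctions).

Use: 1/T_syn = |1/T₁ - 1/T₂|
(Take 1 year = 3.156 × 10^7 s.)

Convert to SI: T₁ = 0.005597 years = 176641 s; T₂ = 3.765e-06 years = 118.823 s.
T_syn = |T₁ · T₂ / (T₁ − T₂)|.
T_syn = |176641 · 118.823 / (176641 − 118.823)| s ≈ 118.9 s = 3.768e-06 years.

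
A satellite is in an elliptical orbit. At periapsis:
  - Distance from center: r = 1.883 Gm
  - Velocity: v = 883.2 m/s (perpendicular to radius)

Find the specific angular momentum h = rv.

Convert to SI: r = 1.883 Gm = 1.883e+09 m.
With v perpendicular to r, h = r · v.
h = 1.883e+09 · 883.2 m²/s ≈ 1.663e+12 m²/s.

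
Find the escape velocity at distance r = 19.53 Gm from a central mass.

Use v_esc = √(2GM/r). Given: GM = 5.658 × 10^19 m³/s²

Convert to SI: r = 19.53 Gm = 1.953e+10 m.
Escape velocity comes from setting total energy to zero: ½v² − GM/r = 0 ⇒ v_esc = √(2GM / r).
v_esc = √(2 · 5.658e+19 / 1.953e+10) m/s ≈ 7.612e+04 m/s = 76.12 km/s.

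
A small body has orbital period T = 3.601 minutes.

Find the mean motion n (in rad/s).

Convert to SI: T = 3.601 minutes = 216.06 s.
n = 2π / T.
n = 2π / 216.06 s ≈ 0.02908 rad/s.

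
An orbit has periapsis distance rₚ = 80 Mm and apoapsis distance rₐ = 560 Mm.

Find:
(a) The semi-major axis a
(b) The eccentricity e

Convert to SI: rₚ = 80 Mm = 8e+07 m; rₐ = 560 Mm = 5.6e+08 m.
(a) a = (rₚ + rₐ) / 2 = (8e+07 + 5.6e+08) / 2 ≈ 3.2e+08 m = 320 Mm.
(b) e = (rₐ − rₚ) / (rₐ + rₚ) = (5.6e+08 − 8e+07) / (5.6e+08 + 8e+07) ≈ 0.75.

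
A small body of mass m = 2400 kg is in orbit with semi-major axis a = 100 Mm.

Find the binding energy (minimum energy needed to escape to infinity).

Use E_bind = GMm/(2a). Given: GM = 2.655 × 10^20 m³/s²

Convert to SI: a = 100 Mm = 1e+08 m.
Total orbital energy is E = −GMm/(2a); binding energy is E_bind = −E = GMm/(2a).
E_bind = 2.655e+20 · 2400 / (2 · 1e+08) J ≈ 3.186e+15 J = 3.186 PJ.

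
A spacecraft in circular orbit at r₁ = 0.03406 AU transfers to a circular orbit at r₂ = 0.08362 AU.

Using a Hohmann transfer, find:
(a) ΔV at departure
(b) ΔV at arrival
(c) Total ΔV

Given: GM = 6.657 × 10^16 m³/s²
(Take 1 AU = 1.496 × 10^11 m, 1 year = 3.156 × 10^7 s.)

Convert to SI: r₁ = 0.03406 AU = 5.09538e+09 m; r₂ = 0.08362 AU = 1.25096e+10 m.
Transfer semi-major axis: a_t = (r₁ + r₂)/2 = (5.09538e+09 + 1.25096e+10)/2 = 8.80246e+09 m.
Circular speeds: v₁ = √(GM/r₁) = 3614.52 m/s, v₂ = √(GM/r₂) = 2306.84 m/s.
Transfer speeds (vis-viva v² = GM(2/r − 1/a_t)): v₁ᵗ = 4308.93 m/s, v₂ᵗ = 1755.11 m/s.
(a) ΔV₁ = |v₁ᵗ − v₁| ≈ 694.4 m/s = 0.1465 AU/year.
(b) ΔV₂ = |v₂ − v₂ᵗ| ≈ 551.7 m/s = 0.1164 AU/year.
(c) ΔV_total = ΔV₁ + ΔV₂ ≈ 1246 m/s = 0.2629 AU/year.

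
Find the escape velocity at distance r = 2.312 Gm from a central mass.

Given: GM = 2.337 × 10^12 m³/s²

Convert to SI: r = 2.312 Gm = 2.312e+09 m.
Escape velocity comes from setting total energy to zero: ½v² − GM/r = 0 ⇒ v_esc = √(2GM / r).
v_esc = √(2 · 2.337e+12 / 2.312e+09) m/s ≈ 44.96 m/s = 44.96 m/s.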